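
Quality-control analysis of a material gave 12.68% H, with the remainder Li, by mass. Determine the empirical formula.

HLi

Assume 100 g: 12.68 g H, 87.32 g Li.
n(H) = 12.68/1.008 = 12.58, n(Li) = 87.32/6.94 = 12.58
Smallest is H at 12.58 mol; normalising gives H 1.000, Li 1.000
Ratio ≈ 1:1, so the empirical formula is HLi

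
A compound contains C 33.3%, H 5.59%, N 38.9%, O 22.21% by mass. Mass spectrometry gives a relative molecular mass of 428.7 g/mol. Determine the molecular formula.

C12H24N12O6

Assume 100 g: 33.3 g C, 5.59 g H, 38.9 g N, 22.21 g O.
C: 33.3 g ÷ 12.01 g/mol = 2.773 mol
H: 5.59 g ÷ 1.008 g/mol = 5.546 mol
N: 38.9 g ÷ 14.01 g/mol = 2.777 mol
O: 22.21 g ÷ 16.00 g/mol = 1.388 mol
Ratios (÷ 1.388): C 1.997, H 3.995, N 2.000, O 1.000
Ratio ≈ 2:4:2:1, so the empirical formula is C2H4N2O
Empirical-formula mass = 72.07 g/mol
n = 428.7 / 72.07 = 5.95 ≈ 6
Molecular formula = (C2H4N2O)×6 = C12H24N12O6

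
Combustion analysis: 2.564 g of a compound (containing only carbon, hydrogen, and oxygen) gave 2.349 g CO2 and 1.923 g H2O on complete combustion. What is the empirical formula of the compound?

CH4O2

mol C = 2.349 / 44.01 = 0.05337; mass C = 0.05337 × 12.01 = 0.6410 g
mol H = 2 × (1.923 / 18.02) = 0.2134; mass H = 0.2134 × 1.008 = 0.2151 g
mass O = 2.564 − (0.8562) = 1.708 g → mol O = 0.1067
Smallest is C at 0.05337 mol; normalising gives C 1.000, H 3.999, O 2.000
Ratio ≈ 1:4:2, so the empirical formula is CH4O2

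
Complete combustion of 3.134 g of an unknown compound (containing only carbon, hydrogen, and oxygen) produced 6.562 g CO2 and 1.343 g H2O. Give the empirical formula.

mol C = 6.562 / 44.01 = 0.1491; mass C = 0.1491 × 12.01 = 1.791 g
mol H = 2 × (1.343 / 18.02) = 0.1491; mass H = 0.1491 × 1.008 = 0.1502 g
mass O = 3.134 − (1.941) = 1.193 g → mol O = 0.07456
Ratios (÷ 0.07456): C 2.000, H 1.999, O 1.000
≈ 2:2:1 → C2H2O

C2H2O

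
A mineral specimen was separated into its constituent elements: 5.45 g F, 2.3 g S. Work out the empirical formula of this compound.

n(F) = 5.45/19.00 = 0.2868, n(S) = 2.3/32.07 = 0.07172
Ratios (÷ 0.07172): F 4.000, S 1.000
→ F4S

F4S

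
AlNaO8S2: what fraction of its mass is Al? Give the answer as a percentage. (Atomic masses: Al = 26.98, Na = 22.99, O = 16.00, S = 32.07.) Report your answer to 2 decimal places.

11.14%

Molar mass = 1(26.98) + 1(22.99) + 8(16.00) + 2(32.07) = 242.110 g/mol
Mass of Al per mole = 1 × 26.98 = 26.980 g
% Al = 26.980 / 242.110 × 100 = 11.14%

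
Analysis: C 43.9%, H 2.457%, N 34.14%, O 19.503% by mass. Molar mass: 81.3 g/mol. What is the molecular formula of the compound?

C3H2N2O

Assume 100 g: 43.9 g C, 2.457 g H, 34.14 g N, 19.503 g O.
C: 43.9 g ÷ 12.01 g/mol = 3.655 mol
H: 2.457 g ÷ 1.008 g/mol = 2.438 mol
N: 34.14 g ÷ 14.01 g/mol = 2.437 mol
O: 19.503 g ÷ 16.00 g/mol = 1.219 mol
Divide by the smallest (1.219 mol O): C 2.999, H 2.000, N 1.999, O 1.000
→ C3H2N2O
Empirical-formula mass = 82.07 g/mol
n = 81.3 / 82.07 = 0.99 ≈ 1
Molecular formula = empirical formula = C3H2N2O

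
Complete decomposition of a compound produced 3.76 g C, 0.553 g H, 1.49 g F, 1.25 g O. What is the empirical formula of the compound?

C4H7FO

Moles — C: 3.76 / 12.01 = 0.3131 mol; H: 0.553 / 1.008 = 0.5486 mol; F: 1.49 / 19.00 = 0.07842 mol; O: 1.25 / 16.00 = 0.07812 mol
Divide by the smallest (0.07812 mol O): C 4.007, H 7.022, F 1.004, O 1.000
≈ 4:7:1:1 → C4H7FO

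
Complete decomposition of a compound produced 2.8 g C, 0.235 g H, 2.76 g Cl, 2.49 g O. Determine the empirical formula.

C3H3ClO2

Moles — C: 2.8 / 12.01 = 0.2331 mol; H: 0.235 / 1.008 = 0.2331 mol; Cl: 2.76 / 35.45 = 0.07786 mol; O: 2.49 / 16.00 = 0.1556 mol
Divide by the smallest (0.07786 mol Cl): C 2.994, H 2.994, Cl 1.000, O 1.999
→ C3H3ClO2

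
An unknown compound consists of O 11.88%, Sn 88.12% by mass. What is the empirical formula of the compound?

Assume 100 g: 11.88 g O, 88.12 g Sn.
n(O) = 11.88/16.00 = 0.7425, n(Sn) = 88.12/118.71 = 0.7423
Smallest is Sn at 0.7423 mol; normalising gives O 1.000, Sn 1.000
→ OSn

OSn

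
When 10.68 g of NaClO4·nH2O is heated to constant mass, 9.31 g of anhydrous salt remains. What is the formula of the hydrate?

Mass of water lost = 10.68 − 9.31 = 1.37 g → 1.37 / 18.02 = 0.07603 mol H2O
Molar mass of NaClO4 = 122.44 g/mol → mol NaClO4 = 9.31 / 122.44 = 0.07604
n = 0.07603 / 0.07604 = 1.00 ≈ 1 → NaClO4·H2O

NaClO4·H2O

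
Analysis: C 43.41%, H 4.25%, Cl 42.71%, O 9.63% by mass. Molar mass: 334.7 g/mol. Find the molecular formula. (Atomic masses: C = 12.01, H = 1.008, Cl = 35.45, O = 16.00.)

Assume 100 g: 43.41 g C, 4.25 g H, 42.71 g Cl, 9.63 g O.
n(C) = 43.41/12.01 = 3.614, n(H) = 4.25/1.008 = 4.216, n(Cl) = 42.71/35.45 = 1.205, n(O) = 9.63/16.00 = 0.6019
Ratios (÷ 0.6019): C 6.005, H 7.005, Cl 2.002, O 1.000
Ratio ≈ 6:7:2:1, so the empirical formula is C6H7Cl2O
Empirical-formula mass = 166.02 g/mol
n = 334.7 / 166.02 = 2.02 ≈ 2
Molecular formula = (C6H7Cl2O)×2 = C12H14Cl4O2

C12H14Cl4O2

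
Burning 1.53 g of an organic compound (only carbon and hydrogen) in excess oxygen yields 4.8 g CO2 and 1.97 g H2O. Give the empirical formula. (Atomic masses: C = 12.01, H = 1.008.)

mol C = 4.8 / 44.01 = 0.1091; mass C = 0.1091 × 12.01 = 1.310 g
mol H = 2 × (1.97 / 18.02) = 0.2186; mass H = 0.2186 × 1.008 = 0.2204 g
Smallest is C at 0.1091 mol; normalising gives C 1.000, H 2.005
≈ 1:2 → CH2

CH2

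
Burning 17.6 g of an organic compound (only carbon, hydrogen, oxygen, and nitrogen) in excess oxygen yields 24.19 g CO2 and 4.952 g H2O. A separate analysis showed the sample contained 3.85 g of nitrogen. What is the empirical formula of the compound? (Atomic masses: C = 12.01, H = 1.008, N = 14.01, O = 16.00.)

mol C = 24.19 / 44.01 = 0.5496; mass C = 0.5496 × 12.01 = 6.601 g
mol H = 2 × (4.952 / 18.02) = 0.5496; mass H = 0.5496 × 1.008 = 0.5540 g
mol N = 3.85 / 14.01 = 0.2748
mass O = 17.6 − (11.01) = 6.595 g → mol O = 0.4122
Divide by the smallest (0.2748 mol N): C 2.000, H 2.000, N 1.000, O 1.500
Multiply by 2: C 4.00, H 4.00, N 2.00, O 3.00 → C4H4N2O3

C4H4N2O3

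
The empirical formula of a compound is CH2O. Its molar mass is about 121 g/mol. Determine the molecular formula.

Empirical-formula mass = 30.03 g/mol
n = 121 / 30.03 = 4.03 ≈ 4
Molecular formula = (CH2O)4 = C4H8O4

C4H8O4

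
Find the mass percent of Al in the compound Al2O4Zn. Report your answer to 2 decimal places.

Molar mass = 2(26.98) + 4(16.00) + 1(65.38) = 183.340 g/mol
Mass of Al per mole = 2 × 26.98 = 53.960 g
% Al = 53.960 / 183.340 × 100 = 29.43%

29.43%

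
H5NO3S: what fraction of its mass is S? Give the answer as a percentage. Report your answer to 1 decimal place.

Molar mass = 5(1.008) + 1(14.01) + 3(16.00) + 1(32.07) = 99.120 g/mol
Mass of S per mole = 1 × 32.07 = 32.070 g
% S = 32.070 / 99.120 × 100 = 32.4%

32.4%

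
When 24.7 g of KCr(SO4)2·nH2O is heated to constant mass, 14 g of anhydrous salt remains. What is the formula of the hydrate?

KCr(SO4)2·12H2O

Mass of water lost = 24.7 − 14 = 10.7 g → 10.7 / 18.02 = 0.5938 mol H2O
Molar mass of KCr(SO4)2 = 283.24 g/mol → mol KCr(SO4)2 = 14 / 283.24 = 0.04943
n = 0.5938 / 0.04943 = 12.01 ≈ 12 → KCr(SO4)2·12H2O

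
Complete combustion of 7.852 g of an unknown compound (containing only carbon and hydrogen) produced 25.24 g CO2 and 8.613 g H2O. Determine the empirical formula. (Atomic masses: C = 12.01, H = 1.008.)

C3H5

mol C = 25.24 / 44.01 = 0.5735; mass C = 0.5735 × 12.01 = 6.888 g
mol H = 2 × (8.613 / 18.02) = 0.9559; mass H = 0.9559 × 1.008 = 0.9636 g
Smallest is C at 0.5735 mol; normalising gives C 1.000, H 1.667
Scaling by 3: C 3.00, H 5.00 → C3H5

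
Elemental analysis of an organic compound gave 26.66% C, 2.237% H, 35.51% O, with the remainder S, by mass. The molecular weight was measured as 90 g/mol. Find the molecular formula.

Assume 100 g: 26.66 g C, 2.237 g H, 35.51 g O, 35.593 g S.
Moles — C: 26.66 / 12.01 = 2.22 mol; H: 2.237 / 1.008 = 2.219 mol; O: 35.51 / 16.00 = 2.219 mol; S: 35.593 / 32.07 = 1.11 mol
Smallest is S at 1.11 mol; normalising gives C 2.000, H 2.000, O 2.000, S 1.000
Ratio ≈ 2:2:2:1, so the empirical formula is C2H2O2S
Empirical-formula mass = 90.11 g/mol
n = 90 / 90.11 = 1.00 ≈ 1
Molecular formula = empirical formula = C2H2O2S

C2H2O2S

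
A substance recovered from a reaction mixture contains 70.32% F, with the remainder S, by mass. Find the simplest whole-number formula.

Assume 100 g: 70.32 g F, 29.68 g S.
n(F) = 70.32/19.00 = 3.701, n(S) = 29.68/32.07 = 0.9255
Divide by the smallest (0.9255 mol S): F 3.999, S 1.000
→ F4S

F4S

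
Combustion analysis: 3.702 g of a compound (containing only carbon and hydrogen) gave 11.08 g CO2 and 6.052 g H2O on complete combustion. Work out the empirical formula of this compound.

C3H8

mol C = 11.08 / 44.01 = 0.2518; mass C = 0.2518 × 12.01 = 3.024 g
mol H = 2 × (6.052 / 18.02) = 0.6717; mass H = 0.6717 × 1.008 = 0.6771 g
Divide by the smallest (0.2518 mol C): C 1.000, H 2.668
Scaling by 3: C 3.00, H 8.00 → C3H8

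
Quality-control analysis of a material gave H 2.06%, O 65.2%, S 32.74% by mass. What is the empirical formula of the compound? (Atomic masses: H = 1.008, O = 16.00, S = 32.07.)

Assume 100 g: 2.06 g H, 65.2 g O, 32.74 g S.
n(H) = 2.06/1.008 = 2.044, n(O) = 65.2/16.00 = 4.075, n(S) = 32.74/32.07 = 1.021
Ratios (÷ 1.021): H 2.002, O 3.992, S 1.000
→ H2O4S

H2O4S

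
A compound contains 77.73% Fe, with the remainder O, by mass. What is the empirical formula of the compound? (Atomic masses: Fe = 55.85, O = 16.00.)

Assume 100 g: 77.73 g Fe, 22.27 g O.
Moles — Fe: 77.73 / 55.85 = 1.392 mol; O: 22.27 / 16.00 = 1.392 mol
Divide by the smallest (1.392 mol Fe): Fe 1.000, O 1.000
≈ 1:1 → FeO

FeO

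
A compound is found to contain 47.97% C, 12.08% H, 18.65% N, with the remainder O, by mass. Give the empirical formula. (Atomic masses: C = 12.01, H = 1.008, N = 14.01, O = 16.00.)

Assume 100 g: 47.97 g C, 12.08 g H, 18.65 g N, 21.3 g O.
Moles — C: 47.97 / 12.01 = 3.994 mol; H: 12.08 / 1.008 = 11.98 mol; N: 18.65 / 14.01 = 1.331 mol; O: 21.3 / 16.00 = 1.331 mol
Divide by the smallest (1.331 mol N): C 3.000, H 9.003, N 1.000, O 1.000
Ratio ≈ 3:9:1:1, so the empirical formula is C3H9NO

C3H9NO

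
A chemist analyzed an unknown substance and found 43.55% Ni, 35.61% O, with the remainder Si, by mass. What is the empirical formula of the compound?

NiO3Si

Assume 100 g: 43.55 g Ni, 35.61 g O, 20.84 g Si.
Ni: 43.55 g ÷ 58.69 g/mol = 0.742 mol
O: 35.61 g ÷ 16.00 g/mol = 2.226 mol
Si: 20.84 g ÷ 28.09 g/mol = 0.7419 mol
Ratios (÷ 0.7419): Ni 1.000, O 3.000, Si 1.000
Ratio ≈ 1:3:1, so the empirical formula is NiO3Si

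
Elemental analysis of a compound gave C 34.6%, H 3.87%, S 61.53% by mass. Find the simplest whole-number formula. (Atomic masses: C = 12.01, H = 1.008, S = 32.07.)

Assume 100 g: 34.6 g C, 3.87 g H, 61.53 g S.
C: 34.6 g ÷ 12.01 g/mol = 2.881 mol
H: 3.87 g ÷ 1.008 g/mol = 3.839 mol
S: 61.53 g ÷ 32.07 g/mol = 1.919 mol
Divide by the smallest (1.919 mol S): C 1.502, H 2.001, S 1.000
×2: C 3.00, H 4.00, S 2.00 → C3H4S2

C3H4S2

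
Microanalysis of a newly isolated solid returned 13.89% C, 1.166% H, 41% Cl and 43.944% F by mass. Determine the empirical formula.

CHClF2

Assume 100 g: 13.89 g C, 1.166 g H, 41 g Cl, 43.944 g F.
C: 13.89 g ÷ 12.01 g/mol = 1.157 mol
H: 1.166 g ÷ 1.008 g/mol = 1.157 mol
Cl: 41 g ÷ 35.45 g/mol = 1.157 mol
F: 43.944 g ÷ 19.00 g/mol = 2.313 mol
Ratios (÷ 1.157): C 1.000, H 1.000, Cl 1.000, F 2.000
≈ 1:1:1:2 → CHClF2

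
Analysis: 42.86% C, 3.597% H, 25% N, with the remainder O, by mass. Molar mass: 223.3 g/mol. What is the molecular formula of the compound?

C8H8N4O4

Assume 100 g: 42.86 g C, 3.597 g H, 25 g N, 28.543 g O.
Moles — C: 42.86 / 12.01 = 3.569 mol; H: 3.597 / 1.008 = 3.568 mol; N: 25 / 14.01 = 1.784 mol; O: 28.543 / 16.00 = 1.784 mol
Divide by the smallest (1.784 mol O): C 2.000, H 2.000, N 1.000, O 1.000
→ C2H2NO
Empirical-formula mass = 56.05 g/mol
n = 223.3 / 56.05 = 3.98 ≈ 4
Molecular formula = (C2H2NO)×4 = C8H8N4O4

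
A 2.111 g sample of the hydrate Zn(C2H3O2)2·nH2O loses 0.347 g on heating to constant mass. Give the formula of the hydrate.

Zn(C2H3O2)2·2H2O

Mass of anhydrous Zn(C2H3O2)2 = 2.111 − 0.347 = 1.764 g
mol H2O = 0.347 / 18.02 = 0.01926
Molar mass of Zn(C2H3O2)2 = 183.47 g/mol → mol Zn(C2H3O2)2 = 1.764 / 183.47 = 0.009615
n = 0.01926 / 0.009615 = 2.00 ≈ 2 → Zn(C2H3O2)2·2H2O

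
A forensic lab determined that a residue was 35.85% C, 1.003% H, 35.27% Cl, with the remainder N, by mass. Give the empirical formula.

Assume 100 g: 35.85 g C, 1.003 g H, 35.27 g Cl, 27.877 g N.
Moles — C: 35.85 / 12.01 = 2.985 mol; H: 1.003 / 1.008 = 0.995 mol; Cl: 35.27 / 35.45 = 0.9949 mol; N: 27.877 / 14.01 = 1.99 mol
Smallest is Cl at 0.9949 mol; normalising gives C 3.000, H 1.000, Cl 1.000, N 2.000
≈ 3:1:1:2 → C3HClN2

C3HClN2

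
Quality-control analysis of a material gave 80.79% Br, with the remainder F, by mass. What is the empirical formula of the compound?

Assume 100 g: 80.79 g Br, 19.21 g F.
n(Br) = 80.79/79.90 = 1.011, n(F) = 19.21/19.00 = 1.011
Smallest is F at 1.011 mol; normalising gives Br 1.000, F 1.000
Ratio ≈ 1:1, so the empirical formula is BrF

BrF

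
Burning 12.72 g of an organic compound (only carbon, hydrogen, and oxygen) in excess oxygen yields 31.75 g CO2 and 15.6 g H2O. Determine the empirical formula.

mol C = 31.75 / 44.01 = 0.7214; mass C = 0.7214 × 12.01 = 8.664 g
mol H = 2 × (15.6 / 18.02) = 1.731; mass H = 1.731 × 1.008 = 1.745 g
mass O = 12.72 − (10.41) = 2.310 g → mol O = 0.1444
Ratios (÷ 0.1444): C 4.996, H 11.990, O 1.000
≈ 5:12:1 → C5H12O

C5H12O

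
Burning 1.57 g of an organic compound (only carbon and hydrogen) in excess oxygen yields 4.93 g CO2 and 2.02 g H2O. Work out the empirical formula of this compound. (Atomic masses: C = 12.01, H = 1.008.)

mol C = 4.93 / 44.01 = 0.1120; mass C = 0.1120 × 12.01 = 1.345 g
mol H = 2 × (2.02 / 18.02) = 0.2242; mass H = 0.2242 × 1.008 = 0.2260 g
Ratios (÷ 0.112): C 1.000, H 2.001
≈ 1:2 → CH2

CH2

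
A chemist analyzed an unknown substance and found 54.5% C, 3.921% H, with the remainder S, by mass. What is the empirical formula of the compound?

Assume 100 g: 54.5 g C, 3.921 g H, 41.579 g S.
C: 54.5 g ÷ 12.01 g/mol = 4.538 mol
H: 3.921 g ÷ 1.008 g/mol = 3.89 mol
S: 41.579 g ÷ 32.07 g/mol = 1.297 mol
Smallest is S at 1.297 mol; normalising gives C 3.500, H 3.000, S 1.000
×2: C 7.00, H 6.00, S 2.00 → C7H6S2

C7H6S2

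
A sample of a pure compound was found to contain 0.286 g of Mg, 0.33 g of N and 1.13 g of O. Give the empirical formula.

MgN2O6

n(Mg) = 0.286/24.31 = 0.01176, n(N) = 0.33/14.01 = 0.02355, n(O) = 1.13/16.00 = 0.07062
Divide by the smallest (0.01176 mol Mg): Mg 1.000, N 2.002, O 6.003
Ratio ≈ 1:2:6, so the empirical formula is MgN2O6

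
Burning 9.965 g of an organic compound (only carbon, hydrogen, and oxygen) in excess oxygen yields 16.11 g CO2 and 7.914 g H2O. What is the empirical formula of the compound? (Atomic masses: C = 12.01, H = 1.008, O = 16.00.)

C5H12O4

mol C = 16.11 / 44.01 = 0.3661; mass C = 0.3661 × 12.01 = 4.396 g
mol H = 2 × (7.914 / 18.02) = 0.8784; mass H = 0.8784 × 1.008 = 0.8854 g
mass O = 9.965 − (5.282) = 4.683 g → mol O = 0.2927
Divide by the smallest (0.2927 mol O): C 1.251, H 3.001, O 1.000
×4: C 5.00, H 12.00, O 4.00 → C5H12O4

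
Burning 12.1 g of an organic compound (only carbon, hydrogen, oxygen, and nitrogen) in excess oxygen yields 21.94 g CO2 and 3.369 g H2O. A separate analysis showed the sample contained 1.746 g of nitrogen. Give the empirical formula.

mol C = 21.94 / 44.01 = 0.4985; mass C = 0.4985 × 12.01 = 5.987 g
mol H = 2 × (3.369 / 18.02) = 0.3739; mass H = 0.3739 × 1.008 = 0.3769 g
mol N = 1.746 / 14.01 = 0.1246
mass O = 12.1 − (8.110) = 3.990 g → mol O = 0.2494
Divide by the smallest (0.1246 mol N): C 4.000, H 3.000, N 1.000, O 2.001
≈ 4:3:1:2 → C4H3NO2

C4H3NO2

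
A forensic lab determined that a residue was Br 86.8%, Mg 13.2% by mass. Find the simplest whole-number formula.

Br2Mg

Assume 100 g: 86.8 g Br, 13.2 g Mg.
Br: 86.8 g ÷ 79.90 g/mol = 1.086 mol
Mg: 13.2 g ÷ 24.31 g/mol = 0.543 mol
Smallest is Mg at 0.543 mol; normalising gives Br 2.001, Mg 1.000
→ Br2Mg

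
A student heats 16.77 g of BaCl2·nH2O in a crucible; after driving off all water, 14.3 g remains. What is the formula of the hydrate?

BaCl2·2H2O

Mass of water lost = 16.77 − 14.3 = 2.47 g → 2.47 / 18.02 = 0.1371 mol H2O
Molar mass of BaCl2 = 208.23 g/mol → mol BaCl2 = 14.3 / 208.23 = 0.06867
n = 0.1371 / 0.06867 = 2.00 ≈ 2 → BaCl2·2H2O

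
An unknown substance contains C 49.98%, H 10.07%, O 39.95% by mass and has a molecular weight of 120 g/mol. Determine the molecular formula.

Assume 100 g: 49.98 g C, 10.07 g H, 39.95 g O.
C: 49.98 g ÷ 12.01 g/mol = 4.162 mol
H: 10.07 g ÷ 1.008 g/mol = 9.99 mol
O: 39.95 g ÷ 16.00 g/mol = 2.497 mol
Divide by the smallest (2.497 mol O): C 1.667, H 4.001, O 1.000
Multiply by 3: C 5.00, H 12.00, O 3.00 → C5H12O3
Empirical-formula mass = 120.15 g/mol
n = 120 / 120.15 = 1.00 ≈ 1
Molecular formula = empirical formula = C5H12O3

C5H12O3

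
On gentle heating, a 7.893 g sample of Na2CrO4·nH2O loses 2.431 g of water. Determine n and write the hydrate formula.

Mass of anhydrous Na2CrO4 = 7.893 − 2.431 = 5.462 g
mol H2O = 2.431 / 18.02 = 0.1349
Molar mass of Na2CrO4 = 161.98 g/mol → mol Na2CrO4 = 5.462 / 161.98 = 0.03372
n = 0.1349 / 0.03372 = 4.00 ≈ 4 → Na2CrO4·4H2O

Na2CrO4·4H2O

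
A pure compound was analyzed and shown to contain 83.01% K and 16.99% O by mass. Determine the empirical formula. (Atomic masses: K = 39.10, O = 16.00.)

K2O

Assume 100 g: 83.01 g K, 16.99 g O.
K: 83.01 g ÷ 39.10 g/mol = 2.123 mol
O: 16.99 g ÷ 16.00 g/mol = 1.062 mol
Ratios (÷ 1.062): K 1.999, O 1.000
→ K2O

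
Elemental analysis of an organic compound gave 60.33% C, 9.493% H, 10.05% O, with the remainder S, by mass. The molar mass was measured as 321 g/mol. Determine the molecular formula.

Assume 100 g: 60.33 g C, 9.493 g H, 10.05 g O, 20.127 g S.
n(C) = 60.33/12.01 = 5.023, n(H) = 9.493/1.008 = 9.418, n(O) = 10.05/16.00 = 0.6281, n(S) = 20.127/32.07 = 0.6276
Divide by the smallest (0.6276 mol S): C 8.004, H 15.006, O 1.001, S 1.000
≈ 8:15:1:1 → C8H15OS
Empirical-formula mass = 159.27 g/mol
n = 321 / 159.27 = 2.02 ≈ 2
Molecular formula = (C8H15OS)×2 = C16H30O2S2

C16H30O2S2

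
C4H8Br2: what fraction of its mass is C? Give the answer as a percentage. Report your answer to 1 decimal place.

Molar mass = 4(12.01) + 8(1.008) + 2(79.90) = 215.904 g/mol
Mass of C per mole = 4 × 12.01 = 48.040 g
% C = 48.040 / 215.904 × 100 = 22.3%

22.3%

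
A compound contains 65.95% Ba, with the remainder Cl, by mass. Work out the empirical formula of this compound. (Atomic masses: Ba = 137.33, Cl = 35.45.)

BaCl2

Assume 100 g: 65.95 g Ba, 34.05 g Cl.
n(Ba) = 65.95/137.33 = 0.4802, n(Cl) = 34.05/35.45 = 0.9605
Smallest is Ba at 0.4802 mol; normalising gives Ba 1.000, Cl 2.000
Ratio ≈ 1:2, so the empirical formula is BaCl2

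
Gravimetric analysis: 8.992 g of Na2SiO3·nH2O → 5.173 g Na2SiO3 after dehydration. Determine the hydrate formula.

Mass of water lost = 8.992 − 5.173 = 3.819 g → 3.819 / 18.02 = 0.2119 mol H2O
Molar mass of Na2SiO3 = 122.07 g/mol → mol Na2SiO3 = 5.173 / 122.07 = 0.04238
n = 0.2119 / 0.04238 = 5.00 ≈ 5 → Na2SiO3·5H2O

Na2SiO3·5H2O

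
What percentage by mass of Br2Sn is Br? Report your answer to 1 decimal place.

Molar mass = 2(79.90) + 1(118.71) = 278.510 g/mol
Mass of Br per mole = 2 × 79.90 = 159.800 g
% Br = 159.800 / 278.510 × 100 = 57.4%

57.4%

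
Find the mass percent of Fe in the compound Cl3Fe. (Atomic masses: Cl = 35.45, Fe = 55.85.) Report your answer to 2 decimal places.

Molar mass = 3(35.45) + 1(55.85) = 162.200 g/mol
Mass of Fe per mole = 1 × 55.85 = 55.850 g
% Fe = 55.850 / 162.200 × 100 = 34.43%

34.43%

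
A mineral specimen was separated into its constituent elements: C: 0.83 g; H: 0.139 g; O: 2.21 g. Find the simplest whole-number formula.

n(C) = 0.83/12.01 = 0.06911, n(H) = 0.139/1.008 = 0.1379, n(O) = 2.21/16.00 = 0.1381
Smallest is C at 0.06911 mol; normalising gives C 1.000, H 1.995, O 1.999
≈ 1:2:2 → CH2O2

CH2O2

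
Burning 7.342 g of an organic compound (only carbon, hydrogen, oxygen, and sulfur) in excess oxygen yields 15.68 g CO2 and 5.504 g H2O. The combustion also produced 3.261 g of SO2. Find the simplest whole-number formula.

C7H12OS

mol C = 15.68 / 44.01 = 0.3563; mass C = 0.3563 × 12.01 = 4.279 g
mol H = 2 × (5.504 / 18.02) = 0.6109; mass H = 0.6109 × 1.008 = 0.6158 g
mol S = 3.261 / 64.07 = 0.05090; mass S = 1.632 g
mass O = 7.342 − (6.527) = 0.8150 g → mol O = 0.05094
Ratios (÷ 0.0509): C 7.000, H 12.002, O 1.001, S 1.000
→ C7H12OS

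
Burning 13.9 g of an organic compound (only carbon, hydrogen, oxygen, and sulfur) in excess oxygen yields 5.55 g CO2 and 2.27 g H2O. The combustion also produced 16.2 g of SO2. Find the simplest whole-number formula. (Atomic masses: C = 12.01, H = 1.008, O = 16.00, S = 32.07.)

mol C = 5.55 / 44.01 = 0.1261; mass C = 0.1261 × 12.01 = 1.515 g
mol H = 2 × (2.27 / 18.02) = 0.2519; mass H = 0.2519 × 1.008 = 0.2540 g
mol S = 16.2 / 64.07 = 0.2528; mass S = 8.109 g
mass O = 13.9 − (9.877) = 4.023 g → mol O = 0.2514
Ratios (÷ 0.1261): C 1.000, H 1.998, O 1.994, S 2.005
Ratio ≈ 1:2:2:2, so the empirical formula is CH2O2S2

CH2O2S2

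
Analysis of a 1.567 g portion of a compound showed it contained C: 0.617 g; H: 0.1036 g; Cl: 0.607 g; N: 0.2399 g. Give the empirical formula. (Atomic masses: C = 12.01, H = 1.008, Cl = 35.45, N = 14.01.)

C3H6ClN

n(C) = 0.617/12.01 = 0.05137, n(H) = 0.1036/1.008 = 0.1028, n(Cl) = 0.607/35.45 = 0.01712, n(N) = 0.2399/14.01 = 0.01712
Smallest is Cl at 0.01712 mol; normalising gives C 3.000, H 6.002, Cl 1.000, N 1.000
≈ 3:6:1:1 → C3H6ClN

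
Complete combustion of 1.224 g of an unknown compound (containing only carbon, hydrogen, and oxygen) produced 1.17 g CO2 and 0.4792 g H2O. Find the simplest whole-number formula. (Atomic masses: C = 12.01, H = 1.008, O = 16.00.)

CH2O2

mol C = 1.17 / 44.01 = 0.02658; mass C = 0.02658 × 12.01 = 0.3193 g
mol H = 2 × (0.4792 / 18.02) = 0.05319; mass H = 0.05319 × 1.008 = 0.05361 g
mass O = 1.224 − (0.3729) = 0.8511 g → mol O = 0.05319
Ratios (÷ 0.02658): C 1.000, H 2.001, O 2.001
Ratio ≈ 1:2:2, so the empirical formula is CH2O2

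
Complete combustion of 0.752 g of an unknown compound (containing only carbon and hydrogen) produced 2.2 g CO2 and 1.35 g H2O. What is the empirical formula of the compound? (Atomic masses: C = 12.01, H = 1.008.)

mol C = 2.2 / 44.01 = 0.04999; mass C = 0.04999 × 12.01 = 0.6004 g
mol H = 2 × (1.35 / 18.02) = 0.1498; mass H = 0.1498 × 1.008 = 0.1510 g
Divide by the smallest (0.04999 mol C): C 1.000, H 2.997
→ CH3

CH3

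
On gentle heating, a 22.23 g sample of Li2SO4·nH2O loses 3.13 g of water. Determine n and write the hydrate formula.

Mass of anhydrous Li2SO4 = 22.23 − 3.13 = 19.1 g
mol H2O = 3.13 / 18.02 = 0.1737
Molar mass of Li2SO4 = 109.95 g/mol → mol Li2SO4 = 19.1 / 109.95 = 0.1737
n = 0.1737 / 0.1737 = 1.00 ≈ 1 → Li2SO4·H2O

Li2SO4·H2O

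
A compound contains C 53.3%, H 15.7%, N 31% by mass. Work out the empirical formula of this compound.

Assume 100 g: 53.3 g C, 15.7 g H, 31 g N.
Moles — C: 53.3 / 12.01 = 4.438 mol; H: 15.7 / 1.008 = 15.58 mol; N: 31 / 14.01 = 2.213 mol
Smallest is N at 2.213 mol; normalising gives C 2.006, H 7.039, N 1.000
≈ 2:7:1 → C2H7N

C2H7N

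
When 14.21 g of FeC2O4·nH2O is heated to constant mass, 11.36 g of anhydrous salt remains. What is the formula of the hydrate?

FeC2O4·2H2O

Mass of water lost = 14.21 − 11.36 = 2.85 g → 2.85 / 18.02 = 0.1582 mol H2O
Molar mass of FeC2O4 = 143.87 g/mol → mol FeC2O4 = 11.36 / 143.87 = 0.07896
n = 0.1582 / 0.07896 = 2.00 ≈ 2 → FeC2O4·2H2O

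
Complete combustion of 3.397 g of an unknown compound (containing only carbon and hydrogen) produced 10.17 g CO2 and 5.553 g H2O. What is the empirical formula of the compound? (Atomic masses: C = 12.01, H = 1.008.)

mol C = 10.17 / 44.01 = 0.2311; mass C = 0.2311 × 12.01 = 2.775 g
mol H = 2 × (5.553 / 18.02) = 0.6163; mass H = 0.6163 × 1.008 = 0.6212 g
Ratios (÷ 0.2311): C 1.000, H 2.667
×3: C 3.00, H 8.00 → C3H8

C3H8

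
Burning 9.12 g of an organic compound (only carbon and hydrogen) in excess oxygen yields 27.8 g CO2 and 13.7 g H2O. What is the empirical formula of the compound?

C5H12

mol C = 27.8 / 44.01 = 0.6317; mass C = 0.6317 × 12.01 = 7.586 g
mol H = 2 × (13.7 / 18.02) = 1.521; mass H = 1.521 × 1.008 = 1.533 g
Ratios (÷ 0.6317): C 1.000, H 2.407
Scaling by 5: C 5.00, H 12.04 → C5H12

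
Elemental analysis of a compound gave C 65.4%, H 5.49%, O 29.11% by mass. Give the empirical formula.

C3H3O

Assume 100 g: 65.4 g C, 5.49 g H, 29.11 g O.
C: 65.4 g ÷ 12.01 g/mol = 5.445 mol
H: 5.49 g ÷ 1.008 g/mol = 5.446 mol
O: 29.11 g ÷ 16.00 g/mol = 1.819 mol
Smallest is O at 1.819 mol; normalising gives C 2.993, H 2.994, O 1.000
→ C3H3O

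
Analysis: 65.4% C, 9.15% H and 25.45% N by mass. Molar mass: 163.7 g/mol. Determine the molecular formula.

C9H15N3

Assume 100 g: 65.4 g C, 9.15 g H, 25.45 g N.
C: 65.4 g ÷ 12.01 g/mol = 5.445 mol
H: 9.15 g ÷ 1.008 g/mol = 9.077 mol
N: 25.45 g ÷ 14.01 g/mol = 1.817 mol
Ratios (÷ 1.817): C 2.998, H 4.997, N 1.000
→ C3H5N
Empirical-formula mass = 55.08 g/mol
n = 163.7 / 55.08 = 2.97 ≈ 3
Molecular formula = (C3H5N)×3 = C9H15N3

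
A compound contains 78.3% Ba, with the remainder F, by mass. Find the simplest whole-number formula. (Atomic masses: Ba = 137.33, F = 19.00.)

Assume 100 g: 78.3 g Ba, 21.7 g F.
n(Ba) = 78.3/137.33 = 0.5702, n(F) = 21.7/19.00 = 1.142
Ratios (÷ 0.5702): Ba 1.000, F 2.003
≈ 1:2 → BaF2

BaF2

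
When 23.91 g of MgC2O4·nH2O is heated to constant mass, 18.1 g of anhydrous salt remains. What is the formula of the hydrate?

Mass of water lost = 23.91 − 18.1 = 5.81 g → 5.81 / 18.02 = 0.3224 mol H2O
Molar mass of MgC2O4 = 112.33 g/mol → mol MgC2O4 = 18.1 / 112.33 = 0.1611
n = 0.3224 / 0.1611 = 2.00 ≈ 2 → MgC2O4·2H2O

MgC2O4·2H2O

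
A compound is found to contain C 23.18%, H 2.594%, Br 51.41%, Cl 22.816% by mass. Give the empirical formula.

Assume 100 g: 23.18 g C, 2.594 g H, 51.41 g Br, 22.816 g Cl.
Moles — C: 23.18 / 12.01 = 1.93 mol; H: 2.594 / 1.008 = 2.573 mol; Br: 51.41 / 79.90 = 0.6434 mol; Cl: 22.816 / 35.45 = 0.6436 mol
Divide by the smallest (0.6434 mol Br): C 3.000, H 4.000, Br 1.000, Cl 1.000
≈ 3:4:1:1 → C3H4BrCl

C3H4BrCl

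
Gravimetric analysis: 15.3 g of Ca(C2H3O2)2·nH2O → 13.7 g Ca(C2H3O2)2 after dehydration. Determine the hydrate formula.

Ca(C2H3O2)2·H2O

Mass of water lost = 15.3 − 13.7 = 1.6 g → 1.6 / 18.02 = 0.08879 mol H2O
Molar mass of Ca(C2H3O2)2 = 158.17 g/mol → mol Ca(C2H3O2)2 = 13.7 / 158.17 = 0.08662
n = 0.08879 / 0.08662 = 1.03 ≈ 1 → Ca(C2H3O2)2·H2O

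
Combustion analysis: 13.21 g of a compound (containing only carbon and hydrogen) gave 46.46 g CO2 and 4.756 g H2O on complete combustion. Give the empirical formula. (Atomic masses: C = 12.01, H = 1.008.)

C2H

mol C = 46.46 / 44.01 = 1.056; mass C = 1.056 × 12.01 = 12.68 g
mol H = 2 × (4.756 / 18.02) = 0.5279; mass H = 0.5279 × 1.008 = 0.5321 g
Divide by the smallest (0.5279 mol H): C 2.000, H 1.000
Ratio ≈ 2:1, so the empirical formula is C2H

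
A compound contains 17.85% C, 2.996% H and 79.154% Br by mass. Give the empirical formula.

C3H6Br2

Assume 100 g: 17.85 g C, 2.996 g H, 79.154 g Br.
Moles — C: 17.85 / 12.01 = 1.486 mol; H: 2.996 / 1.008 = 2.972 mol; Br: 79.154 / 79.90 = 0.9907 mol
Smallest is Br at 0.9907 mol; normalising gives C 1.500, H 3.000, Br 1.000
Multiply by 2: C 3.00, H 6.00, Br 2.00 → C3H6Br2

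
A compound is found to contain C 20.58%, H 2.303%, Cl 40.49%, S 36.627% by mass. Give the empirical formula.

Assume 100 g: 20.58 g C, 2.303 g H, 40.49 g Cl, 36.627 g S.
C: 20.58 g ÷ 12.01 g/mol = 1.714 mol
H: 2.303 g ÷ 1.008 g/mol = 2.285 mol
Cl: 40.49 g ÷ 35.45 g/mol = 1.142 mol
S: 36.627 g ÷ 32.07 g/mol = 1.142 mol
Smallest is S at 1.142 mol; normalising gives C 1.500, H 2.000, Cl 1.000, S 1.000
×2: C 3.00, H 4.00, Cl 2.00, S 2.00 → C3H4Cl2S2

C3H4Cl2S2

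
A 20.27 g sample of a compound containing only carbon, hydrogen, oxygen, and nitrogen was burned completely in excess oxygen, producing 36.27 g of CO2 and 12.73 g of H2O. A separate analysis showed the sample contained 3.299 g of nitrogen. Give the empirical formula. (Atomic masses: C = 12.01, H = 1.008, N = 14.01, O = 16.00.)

C7H12N2O3

mol C = 36.27 / 44.01 = 0.8241; mass C = 0.8241 × 12.01 = 9.898 g
mol H = 2 × (12.73 / 18.02) = 1.413; mass H = 1.413 × 1.008 = 1.424 g
mol N = 3.299 / 14.01 = 0.2355
mass O = 20.27 − (14.62) = 5.649 g → mol O = 0.3531
Ratios (÷ 0.2355): C 3.500, H 6.000, N 1.000, O 1.499
Multiply by 2: C 7.00, H 12.00, N 2.00, O 3.00 → C7H12N2O3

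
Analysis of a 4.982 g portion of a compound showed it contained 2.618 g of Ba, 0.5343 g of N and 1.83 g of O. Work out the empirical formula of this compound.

BaN2O6

n(Ba) = 2.618/137.33 = 0.01906, n(N) = 0.5343/14.01 = 0.03814, n(O) = 1.83/16.00 = 0.1144
Divide by the smallest (0.01906 mol Ba): Ba 1.000, N 2.001, O 6.000
≈ 1:2:6 → BaN2O6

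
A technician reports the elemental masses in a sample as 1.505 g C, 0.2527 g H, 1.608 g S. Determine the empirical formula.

C5H10S2

Moles — C: 1.505 / 12.01 = 0.1253 mol; H: 0.2527 / 1.008 = 0.2507 mol; S: 1.608 / 32.07 = 0.05014 mol
Divide by the smallest (0.05014 mol S): C 2.499, H 5.000, S 1.000
Scaling by 2: C 5.00, H 10.00, S 2.00 → C5H10S2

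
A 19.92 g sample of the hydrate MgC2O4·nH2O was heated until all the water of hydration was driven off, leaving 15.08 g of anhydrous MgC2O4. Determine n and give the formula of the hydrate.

Mass of water lost = 19.92 − 15.08 = 4.84 g → 4.84 / 18.02 = 0.2686 mol H2O
Molar mass of MgC2O4 = 112.33 g/mol → mol MgC2O4 = 15.08 / 112.33 = 0.1342
n = 0.2686 / 0.1342 = 2.00 ≈ 2 → MgC2O4·2H2O

MgC2O4·2H2O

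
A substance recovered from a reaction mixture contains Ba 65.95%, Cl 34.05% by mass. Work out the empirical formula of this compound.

BaCl2

Assume 100 g: 65.95 g Ba, 34.05 g Cl.
n(Ba) = 65.95/137.33 = 0.4802, n(Cl) = 34.05/35.45 = 0.9605
Smallest is Ba at 0.4802 mol; normalising gives Ba 1.000, Cl 2.000
≈ 1:2 → BaCl2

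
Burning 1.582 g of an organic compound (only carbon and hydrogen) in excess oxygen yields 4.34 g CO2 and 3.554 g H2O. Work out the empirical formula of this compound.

CH4

mol C = 4.34 / 44.01 = 0.09861; mass C = 0.09861 × 12.01 = 1.184 g
mol H = 2 × (3.554 / 18.02) = 0.3945; mass H = 0.3945 × 1.008 = 0.3976 g
Smallest is C at 0.09861 mol; normalising gives C 1.000, H 4.000
→ CH4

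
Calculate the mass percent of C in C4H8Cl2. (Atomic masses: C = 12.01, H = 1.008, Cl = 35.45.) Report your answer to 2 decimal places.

Molar mass = 4(12.01) + 8(1.008) + 2(35.45) = 127.004 g/mol
Mass of C per mole = 4 × 12.01 = 48.040 g
% C = 48.040 / 127.004 × 100 = 37.83%

37.83%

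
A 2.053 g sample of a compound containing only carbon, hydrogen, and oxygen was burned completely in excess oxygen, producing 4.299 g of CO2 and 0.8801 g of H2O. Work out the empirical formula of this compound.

C2H2O

mol C = 4.299 / 44.01 = 0.09768; mass C = 0.09768 × 12.01 = 1.173 g
mol H = 2 × (0.8801 / 18.02) = 0.09768; mass H = 0.09768 × 1.008 = 0.09846 g
mass O = 2.053 − (1.272) = 0.7814 g → mol O = 0.04884
Ratios (÷ 0.04884): C 2.000, H 2.000, O 1.000
≈ 2:2:1 → C2H2O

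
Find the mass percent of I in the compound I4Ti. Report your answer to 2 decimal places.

91.38%

Molar mass = 4(126.90) + 1(47.87) = 555.470 g/mol
Mass of I per mole = 4 × 126.90 = 507.600 g
% I = 507.600 / 555.470 × 100 = 91.38%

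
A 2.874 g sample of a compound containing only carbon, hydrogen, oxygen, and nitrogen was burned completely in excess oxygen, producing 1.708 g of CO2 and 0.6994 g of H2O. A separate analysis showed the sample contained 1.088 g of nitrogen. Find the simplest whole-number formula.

CH2N2O2

mol C = 1.708 / 44.01 = 0.03881; mass C = 0.03881 × 12.01 = 0.4661 g
mol H = 2 × (0.6994 / 18.02) = 0.07762; mass H = 0.07762 × 1.008 = 0.07825 g
mol N = 1.088 / 14.01 = 0.07766
mass O = 2.874 − (1.632) = 1.242 g → mol O = 0.07760
Divide by the smallest (0.03881 mol C): C 1.000, H 2.000, N 2.001, O 2.000
Ratio ≈ 1:2:2:2, so the empirical formula is CH2N2O2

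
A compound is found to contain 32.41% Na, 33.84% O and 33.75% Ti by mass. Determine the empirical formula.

Na2O3Ti

Assume 100 g: 32.41 g Na, 33.84 g O, 33.75 g Ti.
Na: 32.41 g ÷ 22.99 g/mol = 1.41 mol
O: 33.84 g ÷ 16.00 g/mol = 2.115 mol
Ti: 33.75 g ÷ 47.87 g/mol = 0.705 mol
Smallest is Ti at 0.705 mol; normalising gives Na 2.000, O 3.000, Ti 1.000
→ Na2O3Ti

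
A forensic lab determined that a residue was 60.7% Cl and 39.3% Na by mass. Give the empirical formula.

ClNa

Assume 100 g: 60.7 g Cl, 39.3 g Na.
Moles — Cl: 60.7 / 35.45 = 1.712 mol; Na: 39.3 / 22.99 = 1.709 mol
Divide by the smallest (1.709 mol Na): Cl 1.002, Na 1.000
≈ 1:1 → ClNa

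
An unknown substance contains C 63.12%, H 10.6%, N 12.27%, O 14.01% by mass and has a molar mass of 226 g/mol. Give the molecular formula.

Assume 100 g: 63.12 g C, 10.6 g H, 12.27 g N, 14.01 g O.
n(C) = 63.12/12.01 = 5.256, n(H) = 10.6/1.008 = 10.52, n(N) = 12.27/14.01 = 0.8758, n(O) = 14.01/16.00 = 0.8756
Ratios (÷ 0.8756): C 6.002, H 12.010, N 1.000, O 1.000
≈ 6:12:1:1 → C6H12NO
Empirical-formula mass = 114.17 g/mol
n = 226 / 114.17 = 1.98 ≈ 2
Molecular formula = (C6H12NO)×2 = C12H24N2O2

C12H24N2O2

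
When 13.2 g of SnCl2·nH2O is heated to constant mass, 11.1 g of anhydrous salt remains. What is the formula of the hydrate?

Mass of water lost = 13.2 − 11.1 = 2.1 g → 2.1 / 18.02 = 0.1165 mol H2O
Molar mass of SnCl2 = 189.61 g/mol → mol SnCl2 = 11.1 / 189.61 = 0.05854
n = 0.1165 / 0.05854 = 1.99 ≈ 2 → SnCl2·2H2O

SnCl2·2H2O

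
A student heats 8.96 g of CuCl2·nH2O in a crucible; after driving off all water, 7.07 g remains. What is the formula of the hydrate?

CuCl2·2H2O

Mass of water lost = 8.96 − 7.07 = 1.89 g → 1.89 / 18.02 = 0.1049 mol H2O
Molar mass of CuCl2 = 134.45 g/mol → mol CuCl2 = 7.07 / 134.45 = 0.05258
n = 0.1049 / 0.05258 = 1.99 ≈ 2 → CuCl2·2H2O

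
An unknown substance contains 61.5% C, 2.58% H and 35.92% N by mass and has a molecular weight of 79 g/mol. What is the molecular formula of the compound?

Assume 100 g: 61.5 g C, 2.58 g H, 35.92 g N.
n(C) = 61.5/12.01 = 5.121, n(H) = 2.58/1.008 = 2.56, n(N) = 35.92/14.01 = 2.564
Smallest is H at 2.56 mol; normalising gives C 2.001, H 1.000, N 1.002
Ratio ≈ 2:1:1, so the empirical formula is C2HN
Empirical-formula mass = 39.04 g/mol
n = 79 / 39.04 = 2.02 ≈ 2
Molecular formula = (C2HN)×2 = C4H2N2

C4H2N2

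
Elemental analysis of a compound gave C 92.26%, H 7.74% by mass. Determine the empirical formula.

Assume 100 g: 92.26 g C, 7.74 g H.
n(C) = 92.26/12.01 = 7.682, n(H) = 7.74/1.008 = 7.679
Ratios (÷ 7.679): C 1.000, H 1.000
Ratio ≈ 1:1, so the empirical formula is CH

CH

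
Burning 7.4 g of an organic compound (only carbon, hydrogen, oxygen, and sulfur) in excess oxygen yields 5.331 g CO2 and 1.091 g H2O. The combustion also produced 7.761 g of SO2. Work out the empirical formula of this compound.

CHOS

mol C = 5.331 / 44.01 = 0.1211; mass C = 0.1211 × 12.01 = 1.455 g
mol H = 2 × (1.091 / 18.02) = 0.1211; mass H = 0.1211 × 1.008 = 0.1221 g
mol S = 7.761 / 64.07 = 0.1211; mass S = 3.885 g
mass O = 7.4 − (5.462) = 1.938 g → mol O = 0.1212
Smallest is H at 0.1211 mol; normalising gives C 1.000, H 1.000, O 1.001, S 1.000
→ CHOS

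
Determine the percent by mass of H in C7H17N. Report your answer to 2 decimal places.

Molar mass = 7(12.01) + 17(1.008) + 1(14.01) = 115.216 g/mol
Mass of H per mole = 17 × 1.008 = 17.136 g
% H = 17.136 / 115.216 × 100 = 14.87%

14.87%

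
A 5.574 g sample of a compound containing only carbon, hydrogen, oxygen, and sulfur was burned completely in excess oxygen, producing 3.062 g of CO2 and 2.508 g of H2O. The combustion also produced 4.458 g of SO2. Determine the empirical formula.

CH4O2S

mol C = 3.062 / 44.01 = 0.06958; mass C = 0.06958 × 12.01 = 0.8356 g
mol H = 2 × (2.508 / 18.02) = 0.2784; mass H = 0.2784 × 1.008 = 0.2806 g
mol S = 4.458 / 64.07 = 0.06958; mass S = 2.231 g
mass O = 5.574 − (3.348) = 2.226 g → mol O = 0.1391
Divide by the smallest (0.06958 mol C): C 1.000, H 4.001, O 2.000, S 1.000
→ CH4O2S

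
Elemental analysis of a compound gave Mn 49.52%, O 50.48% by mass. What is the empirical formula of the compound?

Assume 100 g: 49.52 g Mn, 50.48 g O.
n(Mn) = 49.52/54.94 = 0.9013, n(O) = 50.48/16.00 = 3.155
Smallest is Mn at 0.9013 mol; normalising gives Mn 1.000, O 3.500
×2: Mn 2.00, O 7.00 → Mn2O7

Mn2O7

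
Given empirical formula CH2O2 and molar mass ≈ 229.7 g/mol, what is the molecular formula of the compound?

C5H10O10

Empirical-formula mass = 46.03 g/mol
n = 229.7 / 46.03 = 4.99 ≈ 5
Molecular formula = (CH2O2)5 = C5H10O10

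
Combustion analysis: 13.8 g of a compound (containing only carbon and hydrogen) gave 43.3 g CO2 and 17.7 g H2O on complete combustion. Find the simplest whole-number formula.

CH2

mol C = 43.3 / 44.01 = 0.9839; mass C = 0.9839 × 12.01 = 11.82 g
mol H = 2 × (17.7 / 18.02) = 1.964; mass H = 1.964 × 1.008 = 1.980 g
Divide by the smallest (0.9839 mol C): C 1.000, H 1.997
≈ 1:2 → CH2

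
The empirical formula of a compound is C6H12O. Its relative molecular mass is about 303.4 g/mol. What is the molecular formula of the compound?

C18H36O3

Empirical-formula mass = 100.16 g/mol
n = 303.4 / 100.16 = 3.03 ≈ 3
Molecular formula = (C6H12O)3 = C18H36O3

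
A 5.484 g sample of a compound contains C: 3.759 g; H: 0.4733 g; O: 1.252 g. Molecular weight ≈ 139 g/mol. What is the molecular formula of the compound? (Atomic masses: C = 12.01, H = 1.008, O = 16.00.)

C8H12O2

Moles — C: 3.759 / 12.01 = 0.313 mol; H: 0.4733 / 1.008 = 0.4695 mol; O: 1.252 / 16.00 = 0.07825 mol
Ratios (÷ 0.07825): C 4.000, H 6.001, O 1.000
Ratio ≈ 4:6:1, so the empirical formula is C4H6O
Empirical-formula mass = 70.09 g/mol
n = 139 / 70.09 = 1.98 ≈ 2
Molecular formula = (C4H6O)×2 = C8H12O2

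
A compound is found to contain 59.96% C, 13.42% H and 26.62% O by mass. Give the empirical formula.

Assume 100 g: 59.96 g C, 13.42 g H, 26.62 g O.
Moles — C: 59.96 / 12.01 = 4.993 mol; H: 13.42 / 1.008 = 13.31 mol; O: 26.62 / 16.00 = 1.664 mol
Ratios (÷ 1.664): C 3.001, H 8.002, O 1.000
Ratio ≈ 3:8:1, so the empirical formula is C3H8O

C3H8O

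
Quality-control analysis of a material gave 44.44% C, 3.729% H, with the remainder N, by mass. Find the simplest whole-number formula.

Assume 100 g: 44.44 g C, 3.729 g H, 51.831 g N.
C: 44.44 g ÷ 12.01 g/mol = 3.7 mol
H: 3.729 g ÷ 1.008 g/mol = 3.699 mol
N: 51.831 g ÷ 14.01 g/mol = 3.7 mol
Ratios (÷ 3.699): C 1.000, H 1.000, N 1.000
Ratio ≈ 1:1:1, so the empirical formula is CHN

CHN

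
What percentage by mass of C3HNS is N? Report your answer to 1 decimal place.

16.9%

Molar mass = 3(12.01) + 1(1.008) + 1(14.01) + 1(32.07) = 83.118 g/mol
Mass of N per mole = 1 × 14.01 = 14.010 g
% N = 14.010 / 83.118 × 100 = 16.9%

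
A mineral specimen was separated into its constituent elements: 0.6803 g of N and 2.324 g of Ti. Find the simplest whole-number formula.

n(N) = 0.6803/14.01 = 0.04856, n(Ti) = 2.324/47.87 = 0.04855
Ratios (÷ 0.04855): N 1.000, Ti 1.000
≈ 1:1 → NTi

NTi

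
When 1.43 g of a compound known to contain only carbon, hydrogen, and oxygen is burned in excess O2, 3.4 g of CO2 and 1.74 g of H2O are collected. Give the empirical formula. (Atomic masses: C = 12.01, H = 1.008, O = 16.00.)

mol C = 3.4 / 44.01 = 0.07726; mass C = 0.07726 × 12.01 = 0.9278 g
mol H = 2 × (1.74 / 18.02) = 0.1931; mass H = 0.1931 × 1.008 = 0.1947 g
mass O = 1.43 − (1.122) = 0.3075 g → mol O = 0.01922
Ratios (÷ 0.01922): C 4.020, H 10.048, O 1.000
→ C4H10O

C4H10O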